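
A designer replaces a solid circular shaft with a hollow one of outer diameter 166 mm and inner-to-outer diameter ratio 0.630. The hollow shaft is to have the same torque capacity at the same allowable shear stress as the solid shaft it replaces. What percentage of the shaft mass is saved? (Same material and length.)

Equal τ_max and T ⇒ the solid shaft needs d_s³ = d_o³(1−k⁴), so d_s = 166·(1−0.630⁴)^(1/3) = 156.8 mm.
Area ratio A_h/A_s = d_o²(1−k²)/d_s² = (1−k²)/(1−k⁴)^(2/3) = 0.6761.
Mass saving = 1 − 0.6761 = 32.4 %.

32.4 %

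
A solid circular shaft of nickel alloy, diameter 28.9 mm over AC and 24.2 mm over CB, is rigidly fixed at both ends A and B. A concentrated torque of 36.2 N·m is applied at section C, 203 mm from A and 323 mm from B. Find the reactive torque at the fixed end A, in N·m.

27.7 N·m

Compatibility: T_A·a/J_AC = T_B·b/J_CB with T_A + T_B = T₀.
J_AC = 6.85×10^-8 m⁴, J_CB = 3.37×10^-8 m⁴, so T_A = T₀·(J_AC/a)/((J_AC/a)+(J_CB/b)) = 27.65 N·m, T_B = 8.545 N·m.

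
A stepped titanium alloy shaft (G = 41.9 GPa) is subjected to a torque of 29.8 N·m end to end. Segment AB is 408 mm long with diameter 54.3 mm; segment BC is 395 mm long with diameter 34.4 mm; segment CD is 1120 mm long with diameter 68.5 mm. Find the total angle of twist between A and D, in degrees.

0.158°

J_AB = π(0.0543)⁴/32 = 8.53×10^-7 m⁴; J_BC = π(0.0344)⁴/32 = 1.37×10^-7 m⁴; J_CD = π(0.0685)⁴/32 = 2.16×10^-6 m⁴.
θ = (T/G)·Σ L_i/J_i = (29.80/41.9×10⁹)·(0.408/8.53×10^-7 + 0.395/1.37×10^-7 + 1.12/2.16×10^-6) = 2.752×10^-3 rad.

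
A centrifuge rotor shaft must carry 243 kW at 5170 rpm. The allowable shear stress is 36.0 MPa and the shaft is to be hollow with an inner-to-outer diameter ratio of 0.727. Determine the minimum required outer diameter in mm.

44.5 mm

ω = 2π·5170/60 = 541.4 rad/s, so T = P/ω = 243×10³ / 541.4 = 448.8 N·m.
For a hollow shaft with d_i/d_o = 0.727: τ_max = 16T/(π d_o³ (1−k⁴)), so d_o = [16T/(π τ_allow (1−k⁴))]^(1/3) = [16·448.8/(π·3.60×10^7·0.7207)]^(1/3) = 0.04450 m.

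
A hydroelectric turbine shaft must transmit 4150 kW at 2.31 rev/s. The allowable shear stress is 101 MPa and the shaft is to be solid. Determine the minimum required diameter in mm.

ω = 2π·2.31 = 14.51 rad/s, so T = P/ω = 4150×10³ / 14.51 = 285900 N·m.
For a solid shaft τ_max = 16T/(πd³), so d = (16T/(π τ_allow))^(1/3) = (16·285900/(π·1.01×10^8))^(1/3) = 0.2434 m.

243 mm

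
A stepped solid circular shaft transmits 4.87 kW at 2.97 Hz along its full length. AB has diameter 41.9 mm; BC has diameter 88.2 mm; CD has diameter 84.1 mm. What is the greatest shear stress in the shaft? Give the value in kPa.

18100 kPa

ω = 2π·2.97 = 18.66 rad/s, so T = P/ω = 4.87×10³ / 18.66 = 261.0 N·m.
Under the same torque, τ_max = 16T/(πd³) is largest where d is smallest — segment AB (d = 41.9 mm).
τ_max = 16·261.0/(π·(0.0419)³) = 1.807×10^7 Pa.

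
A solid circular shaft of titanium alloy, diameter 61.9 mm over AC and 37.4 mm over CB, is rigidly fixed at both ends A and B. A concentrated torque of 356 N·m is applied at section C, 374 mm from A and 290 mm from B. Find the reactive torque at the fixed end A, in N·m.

Compatibility: T_A·a/J_AC = T_B·b/J_CB with T_A + T_B = T₀.
J_AC = 1.44×10^-6 m⁴, J_CB = 1.92×10^-7 m⁴, so T_A = T₀·(J_AC/a)/((J_AC/a)+(J_CB/b)) = 303.8 N·m, T_B = 52.21 N·m.

304 N·m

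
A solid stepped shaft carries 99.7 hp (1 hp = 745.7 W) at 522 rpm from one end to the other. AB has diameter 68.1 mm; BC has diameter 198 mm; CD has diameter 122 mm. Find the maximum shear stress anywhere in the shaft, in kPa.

ω = 2π·522/60 = 54.66 rad/s, so T = P/ω = 99.7×745.7 / 54.66 = 1360 N·m.
Under the same torque, τ_max = 16T/(πd³) is largest where d is smallest — segment AB (d = 68.1 mm).
τ_max = 16·1360/(π·(0.0681)³) = 2.193×10^7 Pa.

21900 kPa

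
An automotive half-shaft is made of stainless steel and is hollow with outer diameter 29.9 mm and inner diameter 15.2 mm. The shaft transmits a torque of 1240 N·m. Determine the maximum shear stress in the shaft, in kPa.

J = π(d_o⁴ − d_i⁴)/32 = π(0.0299⁴ − 0.0152⁴)/32 = 7.323×10^-8 m⁴.
τ_max = T·r/J = 1240 × 0.0149 / 7.323×10^-8 = 2.532×10^8 Pa.

253000 kPa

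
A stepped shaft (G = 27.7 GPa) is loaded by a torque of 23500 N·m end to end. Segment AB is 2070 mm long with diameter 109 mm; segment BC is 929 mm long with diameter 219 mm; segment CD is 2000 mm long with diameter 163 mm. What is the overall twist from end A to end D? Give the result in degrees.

J_AB = π(0.109)⁴/32 = 1.39×10^-5 m⁴; J_BC = π(0.219)⁴/32 = 2.26×10^-4 m⁴; J_CD = π(0.163)⁴/32 = 6.93×10^-5 m⁴.
θ = (T/G)·Σ L_i/J_i = (23500/27.7×10⁹)·(2.07/1.39×10^-5 + 0.929/2.26×10^-4 + 2.00/6.93×10^-5) = 0.1547 rad.

8.86°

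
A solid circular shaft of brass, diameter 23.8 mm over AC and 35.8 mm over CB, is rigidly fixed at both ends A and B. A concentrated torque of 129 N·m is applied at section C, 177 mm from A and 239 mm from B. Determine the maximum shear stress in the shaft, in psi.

1640 psi

Compatibility: T_A·a/J_AC = T_B·b/J_CB with T_A + T_B = T₀.
J_AC = 3.15×10^-8 m⁴, J_CB = 1.61×10^-7 m⁴, so T_A = T₀·(J_AC/a)/((J_AC/a)+(J_CB/b)) = 26.92 N·m, T_B = 102.1 N·m.
τ in each portion: τ_AC = 1.02×10^7 Pa, τ_CB = 1.13×10^7 Pa; maximum is in CB.
τ_max = T_CB·r/J = 102.1·0.0179/1.61×10^-7 = 1.133×10^7 Pa.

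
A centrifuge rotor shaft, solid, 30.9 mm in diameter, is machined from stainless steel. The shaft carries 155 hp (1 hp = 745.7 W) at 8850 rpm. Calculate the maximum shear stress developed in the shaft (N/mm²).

21.5 N/mm²

ω = 2π·8850/60 = 926.8 rad/s, so T = P/ω = 155×745.7 / 926.8 = 124.7 N·m.
J = πd⁴/32 = π(0.0309)⁴/32 = 8.950×10^-8 m⁴.
τ_max = T·r/J = 124.7 × 0.0154 / 8.950×10^-8 = 2.153×10^7 Pa.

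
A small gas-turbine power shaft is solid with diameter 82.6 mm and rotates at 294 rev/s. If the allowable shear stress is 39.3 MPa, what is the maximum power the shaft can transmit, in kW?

8030 kW

J = πd⁴/32 = π(0.0826)⁴/32 = 4.570×10^-6 m⁴.
T_max = τ_allow·J/r = 3.93×10^7 × 4.570×10^-6 / 0.0413 = 4349 N·m.
ω = 2π·294 = 1847 rad/s, so P_max = T_max·ω = 8.033×10^6 W.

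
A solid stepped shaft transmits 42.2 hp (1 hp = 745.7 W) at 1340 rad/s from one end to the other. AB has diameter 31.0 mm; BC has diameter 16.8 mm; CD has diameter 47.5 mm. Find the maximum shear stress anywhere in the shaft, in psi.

ω = 1340 rad/s, so T = P/ω = 42.2×745.7 / 1340 = 23.48 N·m.
Under the same torque, τ_max = 16T/(πd³) is largest where d is smallest — segment BC (d = 16.8 mm).
τ_max = 16·23.48/(π·(0.0168)³) = 2.522×10^7 Pa.

3660 psi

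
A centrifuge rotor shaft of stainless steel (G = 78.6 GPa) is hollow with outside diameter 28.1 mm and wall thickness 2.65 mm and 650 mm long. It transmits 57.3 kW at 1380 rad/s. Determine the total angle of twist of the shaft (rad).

0.00990 rad

ω = 1380 rad/s, so T = P/ω = 57.3×10³ / 1380 = 41.52 N·m.
J = π(d_o⁴ − d_i⁴)/32 = π(0.0281⁴ − 0.0228⁴)/32 = 3.468×10^-8 m⁴.
θ = T·L/(G·J) = 41.52 × 0.650 / (78.6×10⁹ × 3.468×10^-8) = 9.901×10^-3 rad.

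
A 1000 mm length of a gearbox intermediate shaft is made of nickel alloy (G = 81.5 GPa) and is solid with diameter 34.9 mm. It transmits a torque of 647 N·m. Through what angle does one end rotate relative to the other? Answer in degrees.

3.12°

J = πd⁴/32 = π(0.0349)⁴/32 = 1.456×10^-7 m⁴.
θ = T·L/(G·J) = 647.0 × 1.00 / (81.5×10⁹ × 1.456×10^-7) = 0.05451 rad.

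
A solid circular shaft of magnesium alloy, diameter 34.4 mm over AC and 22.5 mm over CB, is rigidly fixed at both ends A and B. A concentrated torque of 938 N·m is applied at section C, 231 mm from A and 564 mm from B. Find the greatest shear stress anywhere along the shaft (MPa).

109 MPa

Compatibility: T_A·a/J_AC = T_B·b/J_CB with T_A + T_B = T₀.
J_AC = 1.37×10^-7 m⁴, J_CB = 2.52×10^-8 m⁴, so T_A = T₀·(J_AC/a)/((J_AC/a)+(J_CB/b)) = 872.6 N·m, T_B = 65.41 N·m.
τ in each portion: τ_AC = 1.09×10^8 Pa, τ_CB = 2.92×10^7 Pa; maximum is in AC.
τ_max = T_AC·r/J = 872.6·0.0172/1.37×10^-7 = 1.092×10^8 Pa.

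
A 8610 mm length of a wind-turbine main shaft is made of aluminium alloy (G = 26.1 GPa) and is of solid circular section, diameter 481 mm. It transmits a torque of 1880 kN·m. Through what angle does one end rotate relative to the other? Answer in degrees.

6.76°

J = πd⁴/32 = π(0.481)⁴/32 = 5.255×10^-3 m⁴.
θ = T·L/(G·J) = 1.880e6 × 8.61 / (26.1×10⁹ × 5.255×10^-3) = 0.1180 rad.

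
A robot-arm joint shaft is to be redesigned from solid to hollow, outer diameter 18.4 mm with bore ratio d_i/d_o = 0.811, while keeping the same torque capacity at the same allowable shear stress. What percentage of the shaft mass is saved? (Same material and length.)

50.1 %

Equal τ_max and T ⇒ the solid shaft needs d_s³ = d_o³(1−k⁴), so d_s = 18.4·(1−0.811⁴)^(1/3) = 15.23 mm.
Area ratio A_h/A_s = d_o²(1−k²)/d_s² = (1−k²)/(1−k⁴)^(2/3) = 0.4994.
Mass saving = 1 − 0.4994 = 50.1 %.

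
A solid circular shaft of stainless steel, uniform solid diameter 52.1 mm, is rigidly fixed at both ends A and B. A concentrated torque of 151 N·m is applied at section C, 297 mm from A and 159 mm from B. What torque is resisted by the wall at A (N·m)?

52.7 N·m

With uniform GJ and both ends fixed, compatibility θ_AC = θ_CB gives T_A·a = T_B·b, together with T_A + T_B = T₀.
T_A = T₀·b/(a+b) = 151.0·159/456.0 = 52.65 N·m; T_B = 98.35 N·m.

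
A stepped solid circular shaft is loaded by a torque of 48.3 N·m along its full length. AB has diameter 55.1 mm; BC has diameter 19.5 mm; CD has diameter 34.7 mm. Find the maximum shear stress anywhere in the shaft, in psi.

4810 psi

Under the same torque, τ_max = 16T/(πd³) is largest where d is smallest — segment BC (d = 19.5 mm).
τ_max = 16·48.30/(π·(0.0195)³) = 3.318×10^7 Pa.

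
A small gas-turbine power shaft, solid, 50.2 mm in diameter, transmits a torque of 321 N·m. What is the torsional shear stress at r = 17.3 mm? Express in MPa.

8.91 MPa

J = πd⁴/32 = π(0.0502)⁴/32 = 6.235×10^-7 m⁴.
Shear stress varies linearly with radius: τ = T·r/J = 321.0 × 0.0173 / 6.235×10^-7 = 8.907×10^6 Pa.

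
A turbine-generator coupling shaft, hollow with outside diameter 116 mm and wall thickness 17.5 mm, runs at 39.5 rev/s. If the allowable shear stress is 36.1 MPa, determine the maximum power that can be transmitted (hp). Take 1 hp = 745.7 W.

J = π(d_o⁴ − d_i⁴)/32 = π(0.116⁴ − 0.0810⁴)/32 = 1.355×10^-5 m⁴.
T_max = τ_allow·J/r = 3.61×10^7 × 1.355×10^-5 / 0.0580 = 8434 N·m.
ω = 2π·39.5 = 248.2 rad/s, so P_max = T_max·ω = 2.093×10^6 W.

2810 hp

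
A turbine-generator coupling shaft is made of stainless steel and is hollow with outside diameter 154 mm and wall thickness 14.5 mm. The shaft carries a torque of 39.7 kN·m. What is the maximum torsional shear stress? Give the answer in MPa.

97.8 MPa

J = π(d_o⁴ − d_i⁴)/32 = π(0.154⁴ − 0.125⁴)/32 = 3.125×10^-5 m⁴.
τ_max = T·r/J = 39700 × 0.0770 / 3.125×10^-5 = 9.782×10^7 Pa.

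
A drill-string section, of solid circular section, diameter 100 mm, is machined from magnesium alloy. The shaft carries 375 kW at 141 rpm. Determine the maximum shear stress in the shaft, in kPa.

129000 kPa

ω = 2π·141/60 = 14.77 rad/s, so T = P/ω = 375×10³ / 14.77 = 25400 N·m.
J = πd⁴/32 = π(0.100)⁴/32 = 9.817×10^-6 m⁴.
τ_max = T·r/J = 25400 × 0.0500 / 9.817×10^-6 = 1.293×10^8 Pa.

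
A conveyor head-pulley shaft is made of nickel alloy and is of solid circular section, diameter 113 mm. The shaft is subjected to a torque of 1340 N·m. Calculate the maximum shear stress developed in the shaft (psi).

J = πd⁴/32 = π(0.113)⁴/32 = 1.601×10^-5 m⁴.
τ_max = T·r/J = 1340 × 0.0565 / 1.601×10^-5 = 4.730×10^6 Pa.

686 psi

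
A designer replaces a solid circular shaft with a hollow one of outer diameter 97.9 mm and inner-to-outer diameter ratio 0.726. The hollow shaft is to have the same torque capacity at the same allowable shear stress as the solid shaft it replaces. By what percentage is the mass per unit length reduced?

41.2 %

Equal τ_max and T ⇒ the solid shaft needs d_s³ = d_o³(1−k⁴), so d_s = 97.9·(1−0.726⁴)^(1/3) = 87.83 mm.
Area ratio A_h/A_s = d_o²(1−k²)/d_s² = (1−k²)/(1−k⁴)^(2/3) = 0.5875.
Mass saving = 1 − 0.5875 = 41.2 %.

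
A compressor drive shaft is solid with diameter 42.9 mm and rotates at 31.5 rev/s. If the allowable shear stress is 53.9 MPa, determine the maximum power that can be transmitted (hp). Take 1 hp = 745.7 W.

222 hp

J = πd⁴/32 = π(0.0429)⁴/32 = 3.325×10^-7 m⁴.
T_max = τ_allow·J/r = 5.39×10^7 × 3.325×10^-7 / 0.0215 = 835.6 N·m.
ω = 2π·31.5 = 197.9 rad/s, so P_max = T_max·ω = 1.654×10^5 W.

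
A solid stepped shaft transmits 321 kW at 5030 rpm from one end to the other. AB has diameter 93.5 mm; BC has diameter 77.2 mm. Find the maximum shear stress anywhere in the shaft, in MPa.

6.75 MPa

ω = 2π·5030/60 = 526.7 rad/s, so T = P/ω = 321×10³ / 526.7 = 609.4 N·m.
Under the same torque, τ_max = 16T/(πd³) is largest where d is smallest — segment BC (d = 77.2 mm).
τ_max = 16·609.4/(π·(0.0772)³) = 6.746×10^6 Pa.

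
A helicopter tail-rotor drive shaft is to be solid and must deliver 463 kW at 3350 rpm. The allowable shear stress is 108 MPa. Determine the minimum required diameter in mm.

ω = 2π·3350/60 = 350.8 rad/s, so T = P/ω = 463×10³ / 350.8 = 1320 N·m.
For a solid shaft τ_max = 16T/(πd³), so d = (16T/(π τ_allow))^(1/3) = (16·1320/(π·1.08×10^8))^(1/3) = 0.03963 m.

39.6 mm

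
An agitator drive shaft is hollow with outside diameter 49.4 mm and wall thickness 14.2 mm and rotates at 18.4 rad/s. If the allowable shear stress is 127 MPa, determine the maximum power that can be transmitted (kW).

J = π(d_o⁴ − d_i⁴)/32 = π(0.0494⁴ − 0.0210⁴)/32 = 5.656×10^-7 m⁴.
T_max = τ_allow·J/r = 1.27×10^8 × 5.656×10^-7 / 0.0247 = 2908 N·m.
ω = 18.4 rad/s, so P_max = T_max·ω = 5.351×10^4 W.

53.5 kW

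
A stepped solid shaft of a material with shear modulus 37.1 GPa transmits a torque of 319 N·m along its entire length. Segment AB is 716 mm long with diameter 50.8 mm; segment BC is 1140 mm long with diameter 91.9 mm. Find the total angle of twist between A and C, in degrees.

J_AB = π(0.0508)⁴/32 = 6.54×10^-7 m⁴; J_BC = π(0.0919)⁴/32 = 7.00×10^-6 m⁴.
θ = (T/G)·Σ L_i/J_i = (319.0/37.1×10⁹)·(0.716/6.54×10^-7 + 1.14/7.00×10^-6) = 0.01082 rad.

0.620°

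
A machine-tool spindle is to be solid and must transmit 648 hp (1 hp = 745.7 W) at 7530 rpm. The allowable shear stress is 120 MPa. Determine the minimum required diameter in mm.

29.6 mm

ω = 2π·7530/60 = 788.5 rad/s, so T = P/ω = 648×745.7 / 788.5 = 612.8 N·m.
For a solid shaft τ_max = 16T/(πd³), so d = (16T/(π τ_allow))^(1/3) = (16·612.8/(π·1.20×10^8))^(1/3) = 0.02963 m.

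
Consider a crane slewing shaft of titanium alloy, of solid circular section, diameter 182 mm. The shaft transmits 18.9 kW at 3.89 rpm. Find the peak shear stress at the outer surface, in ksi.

ω = 2π·3.89/60 = 0.4074 rad/s, so T = P/ω = 18.9×10³ / 0.4074 = 46400 N·m.
J = πd⁴/32 = π(0.182)⁴/32 = 1.077×10^-4 m⁴.
τ_max = T·r/J = 46400 × 0.0910 / 1.077×10^-4 = 3.920×10^7 Pa.

5.68 ksi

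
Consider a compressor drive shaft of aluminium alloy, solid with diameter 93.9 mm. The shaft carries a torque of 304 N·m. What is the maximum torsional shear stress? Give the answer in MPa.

J = πd⁴/32 = π(0.0939)⁴/32 = 7.632×10^-6 m⁴.
τ_max = T·r/J = 304.0 × 0.0470 / 7.632×10^-6 = 1.870×10^6 Pa.

1.87 MPa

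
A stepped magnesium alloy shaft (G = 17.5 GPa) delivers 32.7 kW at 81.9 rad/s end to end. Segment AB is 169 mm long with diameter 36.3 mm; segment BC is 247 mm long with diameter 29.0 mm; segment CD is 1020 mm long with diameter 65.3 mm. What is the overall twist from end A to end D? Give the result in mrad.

117 mrad

ω = 81.9 rad/s, so T = P/ω = 32.7×10³ / 81.90 = 399.3 N·m.
J_AB = π(0.0363)⁴/32 = 1.70×10^-7 m⁴; J_BC = π(0.0290)⁴/32 = 6.94×10^-8 m⁴; J_CD = π(0.0653)⁴/32 = 1.79×10^-6 m⁴.
θ = (T/G)·Σ L_i/J_i = (399.3/17.5×10⁹)·(0.169/1.70×10^-7 + 0.247/6.94×10^-8 + 1.02/1.79×10^-6) = 0.1168 rad.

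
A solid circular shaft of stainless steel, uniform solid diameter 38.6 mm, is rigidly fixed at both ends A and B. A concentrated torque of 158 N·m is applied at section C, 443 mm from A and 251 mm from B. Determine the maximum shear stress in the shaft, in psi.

With uniform GJ and both ends fixed, compatibility θ_AC = θ_CB gives T_A·a = T_B·b, together with T_A + T_B = T₀.
T_A = T₀·b/(a+b) = 158.0·251/694.0 = 57.14 N·m; T_B = 100.9 N·m.
τ in each portion: τ_AC = 5.06×10^6 Pa, τ_CB = 8.93×10^6 Pa; maximum is in CB.
τ_max = T_CB·r/J = 100.9·0.0193/2.18×10^-7 = 8.931×10^6 Pa.

1300 psi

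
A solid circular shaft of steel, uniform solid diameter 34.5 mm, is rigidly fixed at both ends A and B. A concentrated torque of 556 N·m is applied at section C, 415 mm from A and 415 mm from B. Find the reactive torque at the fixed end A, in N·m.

278 N·m

With uniform GJ and both ends fixed, compatibility θ_AC = θ_CB gives T_A·a = T_B·b, together with T_A + T_B = T₀.
T_A = T₀·b/(a+b) = 556.0·415/830.0 = 278.0 N·m; T_B = 278.0 N·m.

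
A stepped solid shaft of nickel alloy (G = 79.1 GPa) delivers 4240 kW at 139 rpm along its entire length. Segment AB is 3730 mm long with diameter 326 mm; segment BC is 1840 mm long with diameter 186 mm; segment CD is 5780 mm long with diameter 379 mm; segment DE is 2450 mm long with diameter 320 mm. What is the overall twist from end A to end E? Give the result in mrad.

89.3 mrad

ω = 2π·139/60 = 14.56 rad/s, so T = P/ω = 4240×10³ / 14.56 = 291300 N·m.
J_AB = π(0.326)⁴/32 = 1.11×10^-3 m⁴; J_BC = π(0.186)⁴/32 = 1.18×10^-4 m⁴; J_CD = π(0.379)⁴/32 = 2.03×10^-3 m⁴; J_DE = π(0.320)⁴/32 = 1.03×10^-3 m⁴.
θ = (T/G)·Σ L_i/J_i = (291300/79.1×10⁹)·(3.73/1.11×10^-3 + 1.84/1.18×10^-4 + 5.78/2.03×10^-3 + 2.45/1.03×10^-3) = 0.08932 rad.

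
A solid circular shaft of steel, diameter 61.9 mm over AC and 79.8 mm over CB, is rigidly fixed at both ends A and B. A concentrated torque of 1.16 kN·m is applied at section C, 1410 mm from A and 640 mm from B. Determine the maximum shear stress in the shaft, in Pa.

Compatibility: T_A·a/J_AC = T_B·b/J_CB with T_A + T_B = T₀.
J_AC = 1.44×10^-6 m⁴, J_CB = 3.98×10^-6 m⁴, so T_A = T₀·(J_AC/a)/((J_AC/a)+(J_CB/b)) = 163.7 N·m, T_B = 996.3 N·m.
τ in each portion: τ_AC = 3.52×10^6 Pa, τ_CB = 9.98×10^6 Pa; maximum is in CB.
τ_max = T_CB·r/J = 996.3·0.0399/3.98×10^-6 = 9.985×10^6 Pa.

9.98e6 Pa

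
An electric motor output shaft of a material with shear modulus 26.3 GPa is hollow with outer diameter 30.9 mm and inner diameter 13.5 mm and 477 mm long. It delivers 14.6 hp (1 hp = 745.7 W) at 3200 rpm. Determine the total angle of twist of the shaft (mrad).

ω = 2π·3200/60 = 335.1 rad/s, so T = P/ω = 14.6×745.7 / 335.1 = 32.49 N·m.
J = π(d_o⁴ − d_i⁴)/32 = π(0.0309⁴ − 0.0135⁴)/32 = 8.624×10^-8 m⁴.
θ = T·L/(G·J) = 32.49 × 0.477 / (26.3×10⁹ × 8.624×10^-8) = 6.833×10^-3 rad.

6.83 mrad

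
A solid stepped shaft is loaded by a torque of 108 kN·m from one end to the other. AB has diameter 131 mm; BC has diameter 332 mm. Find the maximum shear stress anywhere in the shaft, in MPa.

245 MPa

Under the same torque, τ_max = 16T/(πd³) is largest where d is smallest — segment AB (d = 131 mm).
τ_max = 16·108000/(π·(0.131)³) = 2.447×10^8 Pa.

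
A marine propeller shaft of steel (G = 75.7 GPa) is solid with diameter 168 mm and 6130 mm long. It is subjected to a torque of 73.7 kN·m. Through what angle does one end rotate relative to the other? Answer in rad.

J = πd⁴/32 = π(0.168)⁴/32 = 7.821×10^-5 m⁴.
θ = T·L/(G·J) = 73700 × 6.13 / (75.7×10⁹ × 7.821×10^-5) = 0.07631 rad.

0.0763 rad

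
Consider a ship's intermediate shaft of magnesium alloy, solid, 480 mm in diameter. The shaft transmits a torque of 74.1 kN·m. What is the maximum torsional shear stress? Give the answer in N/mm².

3.41 N/mm²

J = πd⁴/32 = π(0.480)⁴/32 = 5.212×10^-3 m⁴.
τ_max = T·r/J = 74100 × 0.240 / 5.212×10^-3 = 3.412×10^6 Pa.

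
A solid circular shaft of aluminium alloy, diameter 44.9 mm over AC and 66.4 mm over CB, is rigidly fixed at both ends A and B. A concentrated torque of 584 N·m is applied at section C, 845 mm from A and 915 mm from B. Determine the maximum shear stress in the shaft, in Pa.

Compatibility: T_A·a/J_AC = T_B·b/J_CB with T_A + T_B = T₀.
J_AC = 3.99×10^-7 m⁴, J_CB = 1.91×10^-6 m⁴, so T_A = T₀·(J_AC/a)/((J_AC/a)+(J_CB/b)) = 107.8 N·m, T_B = 476.2 N·m.
τ in each portion: τ_AC = 6.07×10^6 Pa, τ_CB = 8.28×10^6 Pa; maximum is in CB.
τ_max = T_CB·r/J = 476.2·0.0332/1.91×10^-6 = 8.284×10^6 Pa.

8.28e6 Pa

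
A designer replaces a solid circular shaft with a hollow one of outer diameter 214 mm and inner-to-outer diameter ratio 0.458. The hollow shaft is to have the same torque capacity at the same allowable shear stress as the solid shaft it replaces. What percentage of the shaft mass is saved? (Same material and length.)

Equal τ_max and T ⇒ the solid shaft needs d_s³ = d_o³(1−k⁴), so d_s = 214·(1−0.458⁴)^(1/3) = 210.8 mm.
Area ratio A_h/A_s = d_o²(1−k²)/d_s² = (1−k²)/(1−k⁴)^(2/3) = 0.8143.
Mass saving = 1 − 0.8143 = 18.6 %.

18.6 %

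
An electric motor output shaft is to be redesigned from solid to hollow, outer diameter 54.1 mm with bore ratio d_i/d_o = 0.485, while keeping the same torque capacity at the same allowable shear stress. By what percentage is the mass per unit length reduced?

20.6 %

Equal τ_max and T ⇒ the solid shaft needs d_s³ = d_o³(1−k⁴), so d_s = 54.1·(1−0.485⁴)^(1/3) = 53.08 mm.
Area ratio A_h/A_s = d_o²(1−k²)/d_s² = (1−k²)/(1−k⁴)^(2/3) = 0.7944.
Mass saving = 1 − 0.7944 = 20.6 %.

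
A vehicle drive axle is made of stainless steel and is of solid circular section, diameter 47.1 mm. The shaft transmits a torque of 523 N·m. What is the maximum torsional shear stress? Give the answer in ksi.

3.70 ksi

J = πd⁴/32 = π(0.0471)⁴/32 = 4.832×10^-7 m⁴.
τ_max = T·r/J = 523.0 × 0.0236 / 4.832×10^-7 = 2.549×10^7 Pa.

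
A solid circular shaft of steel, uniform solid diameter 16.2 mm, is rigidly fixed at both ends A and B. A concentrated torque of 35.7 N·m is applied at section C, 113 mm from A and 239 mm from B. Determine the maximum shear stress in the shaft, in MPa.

With uniform GJ and both ends fixed, compatibility θ_AC = θ_CB gives T_A·a = T_B·b, together with T_A + T_B = T₀.
T_A = T₀·b/(a+b) = 35.70·239/352.0 = 24.24 N·m; T_B = 11.46 N·m.
τ in each portion: τ_AC = 2.90×10^7 Pa, τ_CB = 1.37×10^7 Pa; maximum is in AC.
τ_max = T_AC·r/J = 24.24·0.00810/6.76×10^-9 = 2.904×10^7 Pa.

29.0 MPa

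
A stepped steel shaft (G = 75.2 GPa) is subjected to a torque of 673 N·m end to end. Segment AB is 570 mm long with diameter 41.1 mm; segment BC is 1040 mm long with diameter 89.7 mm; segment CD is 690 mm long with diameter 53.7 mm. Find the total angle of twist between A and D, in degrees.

J_AB = π(0.0411)⁴/32 = 2.80×10^-7 m⁴; J_BC = π(0.0897)⁴/32 = 6.36×10^-6 m⁴; J_CD = π(0.0537)⁴/32 = 8.16×10^-7 m⁴.
θ = (T/G)·Σ L_i/J_i = (673.0/75.2×10⁹)·(0.570/2.80×10^-7 + 1.04/6.36×10^-6 + 0.690/8.16×10^-7) = 0.02724 rad.

1.56°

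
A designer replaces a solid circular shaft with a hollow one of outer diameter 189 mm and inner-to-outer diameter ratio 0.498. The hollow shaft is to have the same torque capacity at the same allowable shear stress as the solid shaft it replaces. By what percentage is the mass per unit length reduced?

Equal τ_max and T ⇒ the solid shaft needs d_s³ = d_o³(1−k⁴), so d_s = 189·(1−0.498⁴)^(1/3) = 185.0 mm.
Area ratio A_h/A_s = d_o²(1−k²)/d_s² = (1−k²)/(1−k⁴)^(2/3) = 0.7845.
Mass saving = 1 − 0.7845 = 21.5 %.

21.5 %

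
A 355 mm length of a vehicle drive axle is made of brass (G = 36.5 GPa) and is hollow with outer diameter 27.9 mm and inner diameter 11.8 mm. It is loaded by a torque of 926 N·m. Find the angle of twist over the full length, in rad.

J = π(d_o⁴ − d_i⁴)/32 = π(0.0279⁴ − 0.0118⁴)/32 = 5.758×10^-8 m⁴.
θ = T·L/(G·J) = 926.0 × 0.355 / (36.5×10⁹ × 5.758×10^-8) = 0.1564 rad.

0.156 rad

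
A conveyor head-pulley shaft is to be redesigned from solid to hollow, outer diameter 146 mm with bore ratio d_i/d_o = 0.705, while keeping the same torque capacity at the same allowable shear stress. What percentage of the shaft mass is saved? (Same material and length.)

Equal τ_max and T ⇒ the solid shaft needs d_s³ = d_o³(1−k⁴), so d_s = 146·(1−0.705⁴)^(1/3) = 132.8 mm.
Area ratio A_h/A_s = d_o²(1−k²)/d_s² = (1−k²)/(1−k⁴)^(2/3) = 0.6077.
Mass saving = 1 − 0.6077 = 39.2 %.

39.2 %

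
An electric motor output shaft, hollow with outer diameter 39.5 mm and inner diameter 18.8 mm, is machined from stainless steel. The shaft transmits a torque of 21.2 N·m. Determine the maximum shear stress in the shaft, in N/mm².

1.85 N/mm²

J = π(d_o⁴ − d_i⁴)/32 = π(0.0395⁴ − 0.0188⁴)/32 = 2.267×10^-7 m⁴.
τ_max = T·r/J = 21.20 × 0.0198 / 2.267×10^-7 = 1.847×10^6 Pa.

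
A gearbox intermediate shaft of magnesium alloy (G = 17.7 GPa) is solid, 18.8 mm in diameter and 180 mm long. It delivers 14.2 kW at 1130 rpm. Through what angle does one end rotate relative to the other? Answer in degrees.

5.70°

ω = 2π·1130/60 = 118.3 rad/s, so T = P/ω = 14.2×10³ / 118.3 = 120.0 N·m.
J = πd⁴/32 = π(0.0188)⁴/32 = 1.226×10^-8 m⁴.
θ = T·L/(G·J) = 120.0 × 0.180 / (17.7×10⁹ × 1.226×10^-8) = 0.09951 rad.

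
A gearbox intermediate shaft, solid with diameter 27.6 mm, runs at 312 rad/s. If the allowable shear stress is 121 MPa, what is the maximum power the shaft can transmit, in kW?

156 kW

J = πd⁴/32 = π(0.0276)⁴/32 = 5.697×10^-8 m⁴.
T_max = τ_allow·J/r = 1.21×10^8 × 5.697×10^-8 / 0.0138 = 499.5 N·m.
ω = 312 rad/s, so P_max = T_max·ω = 1.558×10^5 W.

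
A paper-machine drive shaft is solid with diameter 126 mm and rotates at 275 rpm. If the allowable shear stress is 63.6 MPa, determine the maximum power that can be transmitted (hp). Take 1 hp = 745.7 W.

965 hp

J = πd⁴/32 = π(0.126)⁴/32 = 2.474×10^-5 m⁴.
T_max = τ_allow·J/r = 6.36×10^7 × 2.474×10^-5 / 0.0630 = 24980 N·m.
ω = 2π·275/60 = 28.80 rad/s, so P_max = T_max·ω = 7.194×10^5 W.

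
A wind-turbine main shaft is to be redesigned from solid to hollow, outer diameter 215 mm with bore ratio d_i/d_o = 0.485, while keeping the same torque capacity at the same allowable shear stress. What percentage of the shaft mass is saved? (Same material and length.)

20.6 %

Equal τ_max and T ⇒ the solid shaft needs d_s³ = d_o³(1−k⁴), so d_s = 215·(1−0.485⁴)^(1/3) = 211.0 mm.
Area ratio A_h/A_s = d_o²(1−k²)/d_s² = (1−k²)/(1−k⁴)^(2/3) = 0.7944.
Mass saving = 1 − 0.7944 = 20.6 %.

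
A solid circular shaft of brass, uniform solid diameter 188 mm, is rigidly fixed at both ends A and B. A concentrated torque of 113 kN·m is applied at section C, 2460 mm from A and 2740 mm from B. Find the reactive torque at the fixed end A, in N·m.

With uniform GJ and both ends fixed, compatibility θ_AC = θ_CB gives T_A·a = T_B·b, together with T_A + T_B = T₀.
T_A = T₀·b/(a+b) = 113000·2740/5200 = 59540 N·m; T_B = 53460 N·m.

59500 N·m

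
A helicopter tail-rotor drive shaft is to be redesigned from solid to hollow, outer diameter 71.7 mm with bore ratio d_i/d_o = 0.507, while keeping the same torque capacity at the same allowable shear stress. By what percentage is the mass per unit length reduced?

Equal τ_max and T ⇒ the solid shaft needs d_s³ = d_o³(1−k⁴), so d_s = 71.7·(1−0.507⁴)^(1/3) = 70.08 mm.
Area ratio A_h/A_s = d_o²(1−k²)/d_s² = (1−k²)/(1−k⁴)^(2/3) = 0.7776.
Mass saving = 1 − 0.7776 = 22.2 %.

22.2 %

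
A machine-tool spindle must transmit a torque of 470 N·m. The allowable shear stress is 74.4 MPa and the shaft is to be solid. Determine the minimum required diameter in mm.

31.8 mm

For a solid shaft τ_max = 16T/(πd³), so d = (16T/(π τ_allow))^(1/3) = (16·470.0/(π·7.44×10^7))^(1/3) = 0.03181 m.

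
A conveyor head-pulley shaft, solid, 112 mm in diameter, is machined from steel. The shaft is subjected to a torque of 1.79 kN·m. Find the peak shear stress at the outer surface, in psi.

941 psi

J = πd⁴/32 = π(0.112)⁴/32 = 1.545×10^-5 m⁴.
τ_max = T·r/J = 1790 × 0.0560 / 1.545×10^-5 = 6.489×10^6 Pa.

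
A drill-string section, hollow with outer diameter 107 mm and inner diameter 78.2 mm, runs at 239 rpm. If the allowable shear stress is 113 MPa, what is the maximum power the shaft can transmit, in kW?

J = π(d_o⁴ − d_i⁴)/32 = π(0.107⁴ − 0.0782⁴)/32 = 9.197×10^-6 m⁴.
T_max = τ_allow·J/r = 1.13×10^8 × 9.197×10^-6 / 0.0535 = 19430 N·m.
ω = 2π·239/60 = 25.03 rad/s, so P_max = T_max·ω = 4.862×10^5 W.

486 kW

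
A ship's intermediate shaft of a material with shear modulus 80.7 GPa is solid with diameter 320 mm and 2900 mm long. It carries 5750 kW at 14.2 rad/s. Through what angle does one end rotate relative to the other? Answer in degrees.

0.810°

ω = 14.2 rad/s, so T = P/ω = 5750×10³ / 14.20 = 404900 N·m.
J = πd⁴/32 = π(0.320)⁴/32 = 1.029×10^-3 m⁴.
θ = T·L/(G·J) = 404900 × 2.90 / (80.7×10⁹ × 1.029×10^-3) = 0.01414 rad.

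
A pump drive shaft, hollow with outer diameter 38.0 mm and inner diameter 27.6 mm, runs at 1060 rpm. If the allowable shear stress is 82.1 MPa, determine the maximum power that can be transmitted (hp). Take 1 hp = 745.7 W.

J = π(d_o⁴ − d_i⁴)/32 = π(0.0380⁴ − 0.0276⁴)/32 = 1.477×10^-7 m⁴.
T_max = τ_allow·J/r = 8.21×10^7 × 1.477×10^-7 / 0.0190 = 638.4 N·m.
ω = 2π·1060/60 = 111.0 rad/s, so P_max = T_max·ω = 7.086×10^4 W.

95.0 hp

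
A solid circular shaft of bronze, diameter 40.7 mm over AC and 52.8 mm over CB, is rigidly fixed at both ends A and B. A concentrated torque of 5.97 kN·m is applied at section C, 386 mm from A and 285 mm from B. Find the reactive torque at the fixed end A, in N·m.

Compatibility: T_A·a/J_AC = T_B·b/J_CB with T_A + T_B = T₀.
J_AC = 2.69×10^-7 m⁴, J_CB = 7.63×10^-7 m⁴, so T_A = T₀·(J_AC/a)/((J_AC/a)+(J_CB/b)) = 1234 N·m, T_B = 4736 N·m.

1230 N·m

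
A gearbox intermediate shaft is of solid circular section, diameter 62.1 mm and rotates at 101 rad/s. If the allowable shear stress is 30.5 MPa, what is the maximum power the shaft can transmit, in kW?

J = πd⁴/32 = π(0.0621)⁴/32 = 1.460×10^-6 m⁴.
T_max = τ_allow·J/r = 3.05×10^7 × 1.460×10^-6 / 0.0311 = 1434 N·m.
ω = 101 rad/s, so P_max = T_max·ω = 1.449×10^5 W.

145 kW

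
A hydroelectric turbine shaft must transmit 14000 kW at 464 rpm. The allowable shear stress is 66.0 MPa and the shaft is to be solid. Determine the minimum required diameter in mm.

ω = 2π·464/60 = 48.59 rad/s, so T = P/ω = 14000×10³ / 48.59 = 288100 N·m.
For a solid shaft τ_max = 16T/(πd³), so d = (16T/(π τ_allow))^(1/3) = (16·288100/(π·6.60×10^7))^(1/3) = 0.2812 m.

281 mm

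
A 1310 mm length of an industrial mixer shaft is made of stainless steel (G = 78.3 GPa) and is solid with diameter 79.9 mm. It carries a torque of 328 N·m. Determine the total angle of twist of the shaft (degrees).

J = πd⁴/32 = π(0.0799)⁴/32 = 4.001×10^-6 m⁴.
θ = T·L/(G·J) = 328.0 × 1.31 / (78.3×10⁹ × 4.001×10^-6) = 1.372×10^-3 rad.

0.0786°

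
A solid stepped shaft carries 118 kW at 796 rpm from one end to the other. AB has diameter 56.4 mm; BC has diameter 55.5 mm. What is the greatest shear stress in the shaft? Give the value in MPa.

42.2 MPa

ω = 2π·796/60 = 83.36 rad/s, so T = P/ω = 118×10³ / 83.36 = 1416 N·m.
Under the same torque, τ_max = 16T/(πd³) is largest where d is smallest — segment BC (d = 55.5 mm).
τ_max = 16·1416/(π·(0.0555)³) = 4.217×10^7 Pa.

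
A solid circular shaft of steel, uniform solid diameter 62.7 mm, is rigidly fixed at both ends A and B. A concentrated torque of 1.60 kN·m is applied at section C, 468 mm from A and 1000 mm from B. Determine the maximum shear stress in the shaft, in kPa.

With uniform GJ and both ends fixed, compatibility θ_AC = θ_CB gives T_A·a = T_B·b, together with T_A + T_B = T₀.
T_A = T₀·b/(a+b) = 1600·1000/1468 = 1090 N·m; T_B = 510.1 N·m.
τ in each portion: τ_AC = 2.25×10^7 Pa, τ_CB = 1.05×10^7 Pa; maximum is in AC.
τ_max = T_AC·r/J = 1090·0.0314/1.52×10^-6 = 2.252×10^7 Pa.

22500 kPa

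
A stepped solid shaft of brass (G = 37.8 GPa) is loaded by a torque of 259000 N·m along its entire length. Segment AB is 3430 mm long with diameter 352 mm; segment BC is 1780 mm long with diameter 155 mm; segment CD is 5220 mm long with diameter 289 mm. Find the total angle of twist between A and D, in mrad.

283 mrad

J_AB = π(0.352)⁴/32 = 1.51×10^-3 m⁴; J_BC = π(0.155)⁴/32 = 5.67×10^-5 m⁴; J_CD = π(0.289)⁴/32 = 6.85×10^-4 m⁴.
θ = (T/G)·Σ L_i/J_i = (259000/37.8×10⁹)·(3.43/1.51×10^-3 + 1.78/5.67×10^-5 + 5.22/6.85×10^-4) = 0.2830 rad.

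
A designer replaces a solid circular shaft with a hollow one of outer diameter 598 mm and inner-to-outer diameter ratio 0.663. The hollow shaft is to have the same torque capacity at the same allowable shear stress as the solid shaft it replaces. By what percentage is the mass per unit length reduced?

Equal τ_max and T ⇒ the solid shaft needs d_s³ = d_o³(1−k⁴), so d_s = 598·(1−0.663⁴)^(1/3) = 556.7 mm.
Area ratio A_h/A_s = d_o²(1−k²)/d_s² = (1−k²)/(1−k⁴)^(2/3) = 0.6467.
Mass saving = 1 − 0.6467 = 35.3 %.

35.3 %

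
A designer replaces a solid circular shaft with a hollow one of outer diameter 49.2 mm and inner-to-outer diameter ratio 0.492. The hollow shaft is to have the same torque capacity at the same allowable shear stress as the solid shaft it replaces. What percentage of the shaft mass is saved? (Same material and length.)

Equal τ_max and T ⇒ the solid shaft needs d_s³ = d_o³(1−k⁴), so d_s = 49.2·(1−0.492⁴)^(1/3) = 48.22 mm.
Area ratio A_h/A_s = d_o²(1−k²)/d_s² = (1−k²)/(1−k⁴)^(2/3) = 0.7891.
Mass saving = 1 − 0.7891 = 21.1 %.

21.1 %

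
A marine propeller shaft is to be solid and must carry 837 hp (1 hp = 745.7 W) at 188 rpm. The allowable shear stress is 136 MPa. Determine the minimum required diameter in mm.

106 mm

ω = 2π·188/60 = 19.69 rad/s, so T = P/ω = 837×745.7 / 19.69 = 31700 N·m.
For a solid shaft τ_max = 16T/(πd³), so d = (16T/(π τ_allow))^(1/3) = (16·31700/(π·1.36×10^8))^(1/3) = 0.1059 m.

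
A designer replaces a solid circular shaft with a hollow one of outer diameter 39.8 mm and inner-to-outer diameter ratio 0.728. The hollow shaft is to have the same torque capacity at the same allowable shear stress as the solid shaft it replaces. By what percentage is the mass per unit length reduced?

41.4 %

Equal τ_max and T ⇒ the solid shaft needs d_s³ = d_o³(1−k⁴), so d_s = 39.8·(1−0.728⁴)^(1/3) = 35.66 mm.
Area ratio A_h/A_s = d_o²(1−k²)/d_s² = (1−k²)/(1−k⁴)^(2/3) = 0.5856.
Mass saving = 1 − 0.5856 = 41.4 %.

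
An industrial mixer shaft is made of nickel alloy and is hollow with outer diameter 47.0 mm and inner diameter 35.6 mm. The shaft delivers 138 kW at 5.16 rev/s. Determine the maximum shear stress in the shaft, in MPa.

311 MPa

ω = 2π·5.16 = 32.42 rad/s, so T = P/ω = 138×10³ / 32.42 = 4256 N·m.
J = π(d_o⁴ − d_i⁴)/32 = π(0.0470⁴ − 0.0356⁴)/32 = 3.214×10^-7 m⁴.
τ_max = T·r/J = 4256 × 0.0235 / 3.214×10^-7 = 3.112×10^8 Pa.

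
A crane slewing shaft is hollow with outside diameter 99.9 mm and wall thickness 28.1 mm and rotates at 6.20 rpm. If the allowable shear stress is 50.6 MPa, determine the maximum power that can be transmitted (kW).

J = π(d_o⁴ − d_i⁴)/32 = π(0.0999⁴ − 0.0437⁴)/32 = 9.420×10^-6 m⁴.
T_max = τ_allow·J/r = 5.06×10^7 × 9.420×10^-6 / 0.0500 = 9543 N·m.
ω = 2π·6.20/60 = 0.6493 rad/s, so P_max = T_max·ω = 6196 W.

6.20 kW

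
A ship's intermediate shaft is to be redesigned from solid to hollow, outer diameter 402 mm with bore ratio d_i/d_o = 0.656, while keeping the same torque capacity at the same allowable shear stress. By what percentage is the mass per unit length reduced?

Equal τ_max and T ⇒ the solid shaft needs d_s³ = d_o³(1−k⁴), so d_s = 402·(1−0.656⁴)^(1/3) = 375.5 mm.
Area ratio A_h/A_s = d_o²(1−k²)/d_s² = (1−k²)/(1−k⁴)^(2/3) = 0.6530.
Mass saving = 1 − 0.6530 = 34.7 %.

34.7 %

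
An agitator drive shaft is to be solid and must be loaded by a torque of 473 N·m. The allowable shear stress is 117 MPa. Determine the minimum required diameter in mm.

For a solid shaft τ_max = 16T/(πd³), so d = (16T/(π τ_allow))^(1/3) = (16·473.0/(π·1.17×10^8))^(1/3) = 0.02741 m.

27.4 mm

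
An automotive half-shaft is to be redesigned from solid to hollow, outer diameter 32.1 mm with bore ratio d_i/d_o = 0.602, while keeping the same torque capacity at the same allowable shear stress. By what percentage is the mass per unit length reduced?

Equal τ_max and T ⇒ the solid shaft needs d_s³ = d_o³(1−k⁴), so d_s = 32.1·(1−0.602⁴)^(1/3) = 30.63 mm.
Area ratio A_h/A_s = d_o²(1−k²)/d_s² = (1−k²)/(1−k⁴)^(2/3) = 0.7003.
Mass saving = 1 − 0.7003 = 30.0 %.

30.0 %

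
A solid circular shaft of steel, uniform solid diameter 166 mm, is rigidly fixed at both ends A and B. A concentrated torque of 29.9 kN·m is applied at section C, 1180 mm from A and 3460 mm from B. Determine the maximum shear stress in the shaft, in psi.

With uniform GJ and both ends fixed, compatibility θ_AC = θ_CB gives T_A·a = T_B·b, together with T_A + T_B = T₀.
T_A = T₀·b/(a+b) = 29900·3460/4640 = 22300 N·m; T_B = 7604 N·m.
τ in each portion: τ_AC = 2.48×10^7 Pa, τ_CB = 8.47×10^6 Pa; maximum is in AC.
τ_max = T_AC·r/J = 22300·0.0830/7.45×10^-5 = 2.482×10^7 Pa.

3600 psi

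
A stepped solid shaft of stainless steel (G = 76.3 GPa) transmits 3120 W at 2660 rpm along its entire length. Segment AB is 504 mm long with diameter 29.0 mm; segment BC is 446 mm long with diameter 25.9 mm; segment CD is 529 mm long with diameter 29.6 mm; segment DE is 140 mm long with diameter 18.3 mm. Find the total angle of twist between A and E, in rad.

0.00544 rad

ω = 2π·2660/60 = 278.6 rad/s, so T = P/ω = 3120 / 278.6 = 11.20 N·m.
J_AB = π(0.0290)⁴/32 = 6.94×10^-8 m⁴; J_BC = π(0.0259)⁴/32 = 4.42×10^-8 m⁴; J_CD = π(0.0296)⁴/32 = 7.54×10^-8 m⁴; J_DE = π(0.0183)⁴/32 = 1.10×10^-8 m⁴.
θ = (T/G)·Σ L_i/J_i = (11.20/76.3×10⁹)·(0.504/6.94×10^-8 + 0.446/4.42×10^-8 + 0.529/7.54×10^-8 + 0.140/1.10×10^-8) = 5.445×10^-3 rad.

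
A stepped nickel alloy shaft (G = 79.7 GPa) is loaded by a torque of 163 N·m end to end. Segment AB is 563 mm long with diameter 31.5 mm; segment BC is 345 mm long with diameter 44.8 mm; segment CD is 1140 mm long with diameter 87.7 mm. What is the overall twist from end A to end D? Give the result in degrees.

0.808°

J_AB = π(0.0315)⁴/32 = 9.67×10^-8 m⁴; J_BC = π(0.0448)⁴/32 = 3.95×10^-7 m⁴; J_CD = π(0.0877)⁴/32 = 5.81×10^-6 m⁴.
θ = (T/G)·Σ L_i/J_i = (163.0/79.7×10⁹)·(0.563/9.67×10^-8 + 0.345/3.95×10^-7 + 1.14/5.81×10^-6) = 0.01410 rad.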